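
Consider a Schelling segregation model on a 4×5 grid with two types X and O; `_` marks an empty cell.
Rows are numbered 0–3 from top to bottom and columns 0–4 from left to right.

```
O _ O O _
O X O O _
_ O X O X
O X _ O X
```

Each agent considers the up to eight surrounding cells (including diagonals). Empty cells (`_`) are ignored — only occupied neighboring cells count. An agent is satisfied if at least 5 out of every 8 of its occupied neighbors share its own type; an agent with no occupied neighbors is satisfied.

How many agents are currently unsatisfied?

(0,0)O 1/2 unhappy
(0,2)O 3/4 ok
(0,3)O 3/3 ok
(1,0)O 2/3 ok
(1,1)X 1/6 unhappy
(1,2)O 5/7 ok
(1,3)O 4/6 ok
(2,1)O 3/6 unhappy
(2,2)X 2/7 unhappy
(2,3)O 3/6 unhappy
(2,4)X 1/4 unhappy
(3,0)O 1/2 unhappy
(3,1)X 1/3 unhappy
(3,3)O 1/4 unhappy
(3,4)X 1/3 unhappy
Unsatisfied: (0,0), (1,1), (2,1), (2,2), (2,3), (2,4), (3,0), (3,1), (3,3), (3,4) — 10 in total.

10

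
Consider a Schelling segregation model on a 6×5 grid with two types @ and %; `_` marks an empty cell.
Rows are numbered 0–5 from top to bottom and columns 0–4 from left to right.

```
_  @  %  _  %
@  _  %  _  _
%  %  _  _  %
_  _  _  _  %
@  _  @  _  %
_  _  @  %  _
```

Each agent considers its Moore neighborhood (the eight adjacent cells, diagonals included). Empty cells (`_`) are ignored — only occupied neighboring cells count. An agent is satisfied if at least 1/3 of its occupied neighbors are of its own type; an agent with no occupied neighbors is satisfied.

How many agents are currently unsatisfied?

Row 0: (0,1)@ 1/3 ✓ · (0,2)% 1/2 ✓ · (0,4)% 0/0 ✓
Row 1: (1,0)@ 1/3 ✓ · (1,2)% 2/3 ✓
Row 2: (2,0)% 1/2 ✓ · (2,1)% 2/3 ✓ · (2,4)% 1/1 ✓
Row 3: (3,4)% 2/2 ✓
Row 4: (4,0)@ 0/0 ✓ · (4,2)@ 1/2 ✓ · (4,4)% 2/2 ✓
Row 5: (5,2)@ 1/2 ✓ · (5,3)% 1/3 ✓
Every one meets the threshold.

0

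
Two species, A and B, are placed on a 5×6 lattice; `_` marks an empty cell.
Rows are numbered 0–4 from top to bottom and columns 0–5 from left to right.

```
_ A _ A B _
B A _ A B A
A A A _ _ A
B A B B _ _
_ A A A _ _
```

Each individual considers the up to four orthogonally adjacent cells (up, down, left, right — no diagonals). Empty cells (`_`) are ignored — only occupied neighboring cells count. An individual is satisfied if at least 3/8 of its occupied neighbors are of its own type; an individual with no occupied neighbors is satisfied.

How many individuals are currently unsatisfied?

5

Row 0: (0,1)A 1/1 ok · (0,3)A 1/2 ok · (0,4)B 1/2 ok
Row 1: (1,0)B 0/2 unhappy · (1,1)A 2/3 ok · (1,3)A 1/2 ok · (1,4)B 1/3 unhappy · (1,5)A 1/2 ok
Row 2: (2,0)A 1/3 unhappy · (2,1)A 4/4 ok · (2,2)A 1/2 ok · (2,5)A 1/1 ok
Row 3: (3,0)B 0/2 unhappy · (3,1)A 2/4 ok · (3,2)B 1/4 unhappy · (3,3)B 1/2 ok
Row 4: (4,1)A 2/2 ok · (4,2)A 2/3 ok · (4,3)A 1/2 ok
Unsatisfied: (1,0), (1,4), (2,0), (3,0), (3,2) — 5 in total.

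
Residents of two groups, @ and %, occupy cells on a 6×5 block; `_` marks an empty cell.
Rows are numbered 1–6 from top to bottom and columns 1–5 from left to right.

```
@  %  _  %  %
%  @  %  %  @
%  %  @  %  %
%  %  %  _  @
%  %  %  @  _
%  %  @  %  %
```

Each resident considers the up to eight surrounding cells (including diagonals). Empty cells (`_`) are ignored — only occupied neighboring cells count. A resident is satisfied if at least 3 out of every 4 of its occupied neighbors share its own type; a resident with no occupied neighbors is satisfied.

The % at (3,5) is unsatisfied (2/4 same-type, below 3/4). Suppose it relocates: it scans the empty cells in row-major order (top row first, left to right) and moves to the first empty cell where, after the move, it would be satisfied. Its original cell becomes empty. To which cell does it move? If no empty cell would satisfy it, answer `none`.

Vacating (3,5). Empty cells in order:
  (1,3): 4/5 same-type → satisfied — stop here.

(1,3)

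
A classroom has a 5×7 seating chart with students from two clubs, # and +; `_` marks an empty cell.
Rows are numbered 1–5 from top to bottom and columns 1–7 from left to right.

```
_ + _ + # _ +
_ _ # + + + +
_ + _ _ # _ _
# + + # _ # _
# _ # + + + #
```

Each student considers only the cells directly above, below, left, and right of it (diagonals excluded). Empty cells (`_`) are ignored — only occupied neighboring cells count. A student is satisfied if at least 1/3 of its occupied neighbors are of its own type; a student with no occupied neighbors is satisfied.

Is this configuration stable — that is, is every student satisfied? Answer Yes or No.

No

(1,2)+ 0/0 ✓
(1,4)+ 1/2 ✓
(1,5)# 0/2 ✗
(1,7)+ 1/1 ✓
(2,3)# 0/1 ✗
(2,4)+ 2/3 ✓
(2,5)+ 2/4 ✓
(2,6)+ 2/2 ✓
(2,7)+ 2/2 ✓
(3,2)+ 1/1 ✓
(3,5)# 0/1 ✗
(4,1)# 1/2 ✓
(4,2)+ 2/3 ✓
(4,3)+ 1/3 ✓
(4,4)# 0/2 ✗
(4,6)# 0/1 ✗
(5,1)# 1/1 ✓
(5,3)# 0/2 ✗
(5,4)+ 1/3 ✓
(5,5)+ 2/2 ✓
(5,6)+ 1/3 ✓
(5,7)# 0/1 ✗
For instance (1,5) has only 0/2 same-type neighbors, below 1/3.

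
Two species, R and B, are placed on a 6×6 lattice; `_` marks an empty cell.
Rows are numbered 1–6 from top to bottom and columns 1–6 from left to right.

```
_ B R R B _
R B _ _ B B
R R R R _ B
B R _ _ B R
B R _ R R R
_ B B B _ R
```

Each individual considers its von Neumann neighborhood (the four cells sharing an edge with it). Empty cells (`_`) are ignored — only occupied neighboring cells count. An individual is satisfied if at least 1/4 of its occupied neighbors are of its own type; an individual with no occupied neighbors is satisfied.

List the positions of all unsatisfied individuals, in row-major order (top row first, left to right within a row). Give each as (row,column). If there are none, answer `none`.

Row 1: (1,2)B 1/2 ok · (1,3)R 1/2 ok · (1,4)R 1/2 ok · (1,5)B 1/2 ok
Row 2: (2,1)R 1/2 ok · (2,2)B 1/3 ok · (2,5)B 2/2 ok · (2,6)B 2/2 ok
Row 3: (3,1)R 2/3 ok · (3,2)R 3/4 ok · (3,3)R 2/2 ok · (3,4)R 1/1 ok · (3,6)B 1/2 ok
Row 4: (4,1)B 1/3 ok · (4,2)R 2/3 ok · (4,5)B 0/2 unhappy · (4,6)R 1/3 ok
Row 5: (5,1)B 1/2 ok · (5,2)R 1/3 ok · (5,4)R 1/2 ok · (5,5)R 2/3 ok · (5,6)R 3/3 ok
Row 6: (6,2)B 1/2 ok · (6,3)B 2/2 ok · (6,4)B 1/2 ok · (6,6)R 1/1 ok

(4,5)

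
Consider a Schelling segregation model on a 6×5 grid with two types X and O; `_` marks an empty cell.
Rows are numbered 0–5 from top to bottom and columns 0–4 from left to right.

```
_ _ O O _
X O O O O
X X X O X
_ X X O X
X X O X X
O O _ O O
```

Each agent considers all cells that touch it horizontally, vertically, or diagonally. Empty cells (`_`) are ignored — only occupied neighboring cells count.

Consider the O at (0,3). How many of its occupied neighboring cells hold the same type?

Occupied neighbors of (0,3): (0,2)=O, (1,2)=O, (1,3)=O, (1,4)=O.
Same type (O): 4 of 4.

4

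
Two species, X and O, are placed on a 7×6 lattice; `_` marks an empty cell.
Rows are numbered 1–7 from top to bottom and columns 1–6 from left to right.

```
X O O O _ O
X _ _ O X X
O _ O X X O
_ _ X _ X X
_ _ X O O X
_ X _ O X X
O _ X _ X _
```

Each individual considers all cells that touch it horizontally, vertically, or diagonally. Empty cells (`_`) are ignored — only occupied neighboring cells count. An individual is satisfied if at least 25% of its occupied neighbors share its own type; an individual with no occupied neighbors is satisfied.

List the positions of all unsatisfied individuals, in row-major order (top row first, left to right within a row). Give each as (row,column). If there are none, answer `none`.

(1,1)X 1/2 ✓
(1,2)O 1/3 ✓
(1,3)O 3/3 ✓
(1,4)O 2/3 ✓
(1,6)O 0/2 ✗
(2,1)X 1/3 ✓
(2,4)O 3/6 ✓
(2,5)X 3/7 ✓
(2,6)X 2/4 ✓
(3,1)O 0/1 ✗
(3,3)O 1/3 ✓
(3,4)X 4/6 ✓
(3,5)X 5/7 ✓
(3,6)O 0/5 ✗
(4,3)X 2/4 ✓
(4,5)X 4/7 ✓
(4,6)X 3/5 ✓
(5,3)X 2/4 ✓
(5,4)O 2/6 ✓
(5,5)O 2/7 ✓
(5,6)X 4/5 ✓
(6,2)X 2/3 ✓
(6,4)O 2/6 ✓
(6,5)X 3/6 ✓
(6,6)X 3/4 ✓
(7,1)O 0/1 ✗
(7,3)X 1/2 ✓
(7,5)X 2/3 ✓

(1,6), (3,1), (3,6), (7,1)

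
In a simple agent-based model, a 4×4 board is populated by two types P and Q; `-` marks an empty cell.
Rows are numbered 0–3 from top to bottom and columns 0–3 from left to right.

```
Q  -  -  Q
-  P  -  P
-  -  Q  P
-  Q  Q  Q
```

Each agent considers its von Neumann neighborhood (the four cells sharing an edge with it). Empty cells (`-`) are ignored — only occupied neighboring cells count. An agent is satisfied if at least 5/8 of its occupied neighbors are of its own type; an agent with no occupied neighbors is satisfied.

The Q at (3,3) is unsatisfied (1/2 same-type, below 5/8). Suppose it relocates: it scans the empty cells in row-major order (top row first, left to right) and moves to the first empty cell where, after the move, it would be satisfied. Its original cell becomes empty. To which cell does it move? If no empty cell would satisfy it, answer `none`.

Vacating (3,3). Empty cells in order:
  (0,1): 1/2 same-type → still unsatisfied.
  (0,2): 1/1 same-type → satisfied — stop here.

(0,2)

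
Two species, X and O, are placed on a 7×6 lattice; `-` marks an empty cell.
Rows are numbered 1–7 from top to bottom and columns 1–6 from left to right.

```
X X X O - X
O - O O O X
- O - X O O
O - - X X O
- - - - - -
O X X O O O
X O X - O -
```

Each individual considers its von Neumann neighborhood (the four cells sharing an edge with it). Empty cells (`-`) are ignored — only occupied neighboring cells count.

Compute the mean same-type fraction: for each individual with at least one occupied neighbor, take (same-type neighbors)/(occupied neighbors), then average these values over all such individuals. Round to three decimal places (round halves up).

Row 1: (1,1)X 1/2 · (1,2)X 2/2 · (1,3)X 1/3 · (1,4)O 1/2 · (1,6)X 1/1
Row 2: (2,1)O 0/1 · (2,3)O 1/2 · (2,4)O 3/4 · (2,5)O 2/3 · (2,6)X 1/3
Row 3: (3,2)O — no occupied neighbors · (3,4)X 1/3 · (3,5)O 2/4 · (3,6)O 2/3
Row 4: (4,1)O — no occupied neighbors · (4,4)X 2/2 · (4,5)X 1/3 · (4,6)O 1/2
Row 6: (6,1)O 0/2 · (6,2)X 1/3 · (6,3)X 2/3 · (6,4)O 1/2 · (6,5)O 3/3 · (6,6)O 1/1
Row 7: (7,1)X 0/2 · (7,2)O 0/3 · (7,3)X 1/2 · (7,5)O 1/1
Sum over 26 individuals: 1/2 + 2/2 + 1/3 + 1/2 + 1/1 + 0/1 + 1/2 + 3/4 + 2/3 + 1/3 + 1/3 + 2/4 + 2/3 + 2/2 + 1/3 + 1/2 + 0/2 + 1/3 + 2/3 + 1/2 + 3/3 + 1/1 + 0/2 + 0/3 + 1/2 + 1/1 = 167/12; mean = 167/12 ÷ 26 = 167/312 = 0.535256… → 0.535.

0.535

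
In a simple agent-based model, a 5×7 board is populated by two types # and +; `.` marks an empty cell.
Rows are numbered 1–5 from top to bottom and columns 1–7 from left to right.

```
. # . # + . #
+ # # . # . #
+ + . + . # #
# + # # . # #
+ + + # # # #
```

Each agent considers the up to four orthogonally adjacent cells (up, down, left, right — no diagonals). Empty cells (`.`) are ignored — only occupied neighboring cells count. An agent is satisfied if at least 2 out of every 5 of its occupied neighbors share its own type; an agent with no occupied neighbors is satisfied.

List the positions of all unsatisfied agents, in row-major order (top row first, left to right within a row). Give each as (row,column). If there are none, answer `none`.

(1,4), (1,5), (2,5), (3,4), (4,1), (4,3), (5,3)

(1,2)# 1/1 ok
(1,4)# 0/1 unhappy
(1,5)+ 0/2 unhappy
(1,7)# 1/1 ok
(2,1)+ 1/2 ok
(2,2)# 2/4 ok
(2,3)# 1/1 ok
(2,5)# 0/1 unhappy
(2,7)# 2/2 ok
(3,1)+ 2/3 ok
(3,2)+ 2/3 ok
(3,4)+ 0/1 unhappy
(3,6)# 2/2 ok
(3,7)# 3/3 ok
(4,1)# 0/3 unhappy
(4,2)+ 2/4 ok
(4,3)# 1/3 unhappy
(4,4)# 2/3 ok
(4,6)# 3/3 ok
(4,7)# 3/3 ok
(5,1)+ 1/2 ok
(5,2)+ 3/3 ok
(5,3)+ 1/3 unhappy
(5,4)# 2/3 ok
(5,5)# 2/2 ok
(5,6)# 3/3 ok
(5,7)# 2/2 ok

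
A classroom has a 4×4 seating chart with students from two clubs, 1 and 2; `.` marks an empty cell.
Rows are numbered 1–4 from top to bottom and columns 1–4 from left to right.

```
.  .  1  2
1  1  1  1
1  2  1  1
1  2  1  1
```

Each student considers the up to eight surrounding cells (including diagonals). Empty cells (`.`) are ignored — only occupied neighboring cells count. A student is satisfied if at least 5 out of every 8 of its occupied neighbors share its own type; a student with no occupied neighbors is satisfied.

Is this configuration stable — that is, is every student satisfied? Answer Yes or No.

Row 1: (1,3)1 3/4 ok · (1,4)2 0/3 unhappy
Row 2: (2,1)1 2/3 ok · (2,2)1 5/6 ok · (2,3)1 5/7 ok · (2,4)1 4/5 ok
Row 3: (3,1)1 3/5 unhappy · (3,2)2 1/8 unhappy · (3,3)1 6/8 ok · (3,4)1 5/5 ok
Row 4: (4,1)1 1/3 unhappy · (4,2)2 1/5 unhappy · (4,3)1 3/5 unhappy · (4,4)1 3/3 ok
For instance (1,4) has only 0/3 same-type neighbors, below 5/8.

No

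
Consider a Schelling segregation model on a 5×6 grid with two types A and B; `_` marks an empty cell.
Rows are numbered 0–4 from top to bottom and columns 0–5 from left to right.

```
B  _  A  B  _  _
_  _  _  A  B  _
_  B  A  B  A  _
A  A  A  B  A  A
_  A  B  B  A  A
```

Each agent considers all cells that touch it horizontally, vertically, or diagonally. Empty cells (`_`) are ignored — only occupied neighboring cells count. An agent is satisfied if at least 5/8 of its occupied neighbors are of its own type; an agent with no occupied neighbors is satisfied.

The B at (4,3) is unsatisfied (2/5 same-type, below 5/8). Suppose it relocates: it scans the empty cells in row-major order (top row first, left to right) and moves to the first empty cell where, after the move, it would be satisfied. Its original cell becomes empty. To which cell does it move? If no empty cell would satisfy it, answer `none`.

(0,4)

Vacating (4,3). Empty cells in order:
  (0,1): 1/2 same-type → still unsatisfied.
  (0,4): 2/3 same-type → satisfied — stop here.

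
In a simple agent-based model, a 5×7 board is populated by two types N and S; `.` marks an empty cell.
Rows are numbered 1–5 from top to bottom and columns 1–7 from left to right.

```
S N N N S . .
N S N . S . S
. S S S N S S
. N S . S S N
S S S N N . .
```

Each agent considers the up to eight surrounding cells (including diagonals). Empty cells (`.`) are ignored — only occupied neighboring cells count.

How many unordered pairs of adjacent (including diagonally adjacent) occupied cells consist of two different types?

31

Scan each occupied cell's neighbors to the right and below (and the two forward diagonals) so each pair is counted once.
Row 1: S(1,1)–N(1,2)≠ S(1,1)–N(2,1)≠ S(1,1)–S(2,2)= N(1,2)–N(1,3)= N(1,2)–S(2,2)≠ N(1,2)–N(2,3)= N(1,2)–N(2,1)= N(1,3)–N(1,4)= N(1,3)–N(2,3)= N(1,3)–S(2,2)≠ N(1,4)–S(1,5)≠ N(1,4)–S(2,5)≠ N(1,4)–N(2,3)= S(1,5)–S(2,5)=  → 6/14 unlike.
Row 2: N(2,1)–S(2,2)≠ N(2,1)–S(3,2)≠ S(2,2)–N(2,3)≠ S(2,2)–S(3,2)= S(2,2)–S(3,3)= N(2,3)–S(3,3)≠ N(2,3)–S(3,4)≠ N(2,3)–S(3,2)≠ S(2,5)–N(3,5)≠ S(2,5)–S(3,6)= S(2,5)–S(3,4)= S(2,7)–S(3,7)= S(2,7)–S(3,6)=  → 7/13 unlike.
Row 3: S(3,2)–S(3,3)= S(3,2)–N(4,2)≠ S(3,2)–S(4,3)= S(3,3)–S(3,4)= S(3,3)–S(4,3)= S(3,3)–N(4,2)≠ S(3,4)–N(3,5)≠ S(3,4)–S(4,5)= S(3,4)–S(4,3)= N(3,5)–S(3,6)≠ N(3,5)–S(4,5)≠ N(3,5)–S(4,6)≠ S(3,6)–S(3,7)= S(3,6)–S(4,6)= S(3,6)–N(4,7)≠ S(3,6)–S(4,5)= S(3,7)–N(4,7)≠ S(3,7)–S(4,6)=  → 8/18 unlike.
Row 4: N(4,2)–S(4,3)≠ N(4,2)–S(5,2)≠ N(4,2)–S(5,3)≠ N(4,2)–S(5,1)≠ S(4,3)–S(5,3)= S(4,3)–N(5,4)≠ S(4,3)–S(5,2)= S(4,5)–S(4,6)= S(4,5)–N(5,5)≠ S(4,5)–N(5,4)≠ S(4,6)–N(4,7)≠ S(4,6)–N(5,5)≠  → 9/12 unlike.
Row 5: S(5,1)–S(5,2)= S(5,2)–S(5,3)= S(5,3)–N(5,4)≠ N(5,4)–N(5,5)=  → 1/4 unlike.
Total adjacent occupied pairs: 61; unlike-type pairs: 31.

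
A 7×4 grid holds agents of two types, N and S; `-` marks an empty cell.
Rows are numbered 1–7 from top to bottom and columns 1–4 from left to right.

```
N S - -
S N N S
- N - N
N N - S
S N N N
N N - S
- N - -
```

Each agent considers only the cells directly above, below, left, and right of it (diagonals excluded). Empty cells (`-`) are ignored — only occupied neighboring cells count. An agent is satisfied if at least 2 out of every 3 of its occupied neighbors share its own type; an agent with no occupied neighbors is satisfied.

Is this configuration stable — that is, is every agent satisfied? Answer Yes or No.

No

Row 1: (1,1)N 0/2 not · (1,2)S 0/2 not
Row 2: (2,1)S 0/2 not · (2,2)N 2/4 not · (2,3)N 1/2 not · (2,4)S 0/2 not
Row 3: (3,2)N 2/2 satisfied · (3,4)N 0/2 not
Row 4: (4,1)N 1/2 not · (4,2)N 3/3 satisfied · (4,4)S 0/2 not
Row 5: (5,1)S 0/3 not · (5,2)N 3/4 satisfied · (5,3)N 2/2 satisfied · (5,4)N 1/3 not
Row 6: (6,1)N 1/2 not · (6,2)N 3/3 satisfied · (6,4)S 0/1 not
Row 7: (7,2)N 1/1 satisfied
For instance (1,1) has only 0/2 same-type neighbors, below 2/3.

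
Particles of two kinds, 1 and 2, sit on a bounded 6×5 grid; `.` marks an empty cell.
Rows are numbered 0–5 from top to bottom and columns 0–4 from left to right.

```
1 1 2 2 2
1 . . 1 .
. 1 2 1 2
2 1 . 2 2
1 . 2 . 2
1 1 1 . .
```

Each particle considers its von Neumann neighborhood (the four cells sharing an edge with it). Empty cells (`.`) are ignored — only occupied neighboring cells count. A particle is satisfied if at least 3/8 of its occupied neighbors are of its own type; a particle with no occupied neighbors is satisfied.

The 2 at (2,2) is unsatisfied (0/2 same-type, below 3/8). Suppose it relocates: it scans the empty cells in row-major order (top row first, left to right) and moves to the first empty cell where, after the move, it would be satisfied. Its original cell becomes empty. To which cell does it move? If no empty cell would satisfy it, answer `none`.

Vacating (2,2). Empty cells in order:
  (1,1): 0/3 same-type → still unsatisfied.
  (1,2): 1/2 same-type → satisfied — stop here.

(1,2)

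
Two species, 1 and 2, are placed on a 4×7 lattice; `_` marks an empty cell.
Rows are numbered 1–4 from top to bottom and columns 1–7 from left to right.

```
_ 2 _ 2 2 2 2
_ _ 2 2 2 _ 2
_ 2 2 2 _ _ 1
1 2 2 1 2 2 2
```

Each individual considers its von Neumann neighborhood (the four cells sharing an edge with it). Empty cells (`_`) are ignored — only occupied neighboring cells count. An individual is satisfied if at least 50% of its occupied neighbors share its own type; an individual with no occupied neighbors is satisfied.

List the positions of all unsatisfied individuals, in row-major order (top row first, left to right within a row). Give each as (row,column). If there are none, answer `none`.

(1,2)2 0/0 ok
(1,4)2 2/2 ok
(1,5)2 3/3 ok
(1,6)2 2/2 ok
(1,7)2 2/2 ok
(2,3)2 2/2 ok
(2,4)2 4/4 ok
(2,5)2 2/2 ok
(2,7)2 1/2 ok
(3,2)2 2/2 ok
(3,3)2 4/4 ok
(3,4)2 2/3 ok
(3,7)1 0/2 unhappy
(4,1)1 0/1 unhappy
(4,2)2 2/3 ok
(4,3)2 2/3 ok
(4,4)1 0/3 unhappy
(4,5)2 1/2 ok
(4,6)2 2/2 ok
(4,7)2 1/2 ok

(3,7), (4,1), (4,4)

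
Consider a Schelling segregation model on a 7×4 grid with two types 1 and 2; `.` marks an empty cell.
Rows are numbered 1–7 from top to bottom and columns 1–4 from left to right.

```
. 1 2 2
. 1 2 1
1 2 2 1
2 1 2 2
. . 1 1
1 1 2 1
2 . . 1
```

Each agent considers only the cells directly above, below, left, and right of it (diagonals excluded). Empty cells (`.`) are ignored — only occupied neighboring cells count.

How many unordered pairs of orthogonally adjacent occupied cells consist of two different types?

18

Scan each occupied cell's neighbors to the right and below so each pair is counted once.
Row 1: 1(1,2)–2(1,3)≠ 1(1,2)–1(2,2)= 2(1,3)–2(1,4)= 2(1,3)–2(2,3)= 2(1,4)–1(2,4)≠  → 2/5 unlike.
Row 2: 1(2,2)–2(2,3)≠ 1(2,2)–2(3,2)≠ 2(2,3)–1(2,4)≠ 2(2,3)–2(3,3)= 1(2,4)–1(3,4)=  → 3/5 unlike.
Row 3: 1(3,1)–2(3,2)≠ 1(3,1)–2(4,1)≠ 2(3,2)–2(3,3)= 2(3,2)–1(4,2)≠ 2(3,3)–1(3,4)≠ 2(3,3)–2(4,3)= 1(3,4)–2(4,4)≠  → 5/7 unlike.
Row 4: 2(4,1)–1(4,2)≠ 1(4,2)–2(4,3)≠ 2(4,3)–2(4,4)= 2(4,3)–1(5,3)≠ 2(4,4)–1(5,4)≠  → 4/5 unlike.
Row 5: 1(5,3)–1(5,4)= 1(5,3)–2(6,3)≠ 1(5,4)–1(6,4)=  → 1/3 unlike.
Row 6: 1(6,1)–1(6,2)= 1(6,1)–2(7,1)≠ 1(6,2)–2(6,3)≠ 2(6,3)–1(6,4)≠ 1(6,4)–1(7,4)=  → 3/5 unlike.
Total adjacent occupied pairs: 30; unlike-type pairs: 18.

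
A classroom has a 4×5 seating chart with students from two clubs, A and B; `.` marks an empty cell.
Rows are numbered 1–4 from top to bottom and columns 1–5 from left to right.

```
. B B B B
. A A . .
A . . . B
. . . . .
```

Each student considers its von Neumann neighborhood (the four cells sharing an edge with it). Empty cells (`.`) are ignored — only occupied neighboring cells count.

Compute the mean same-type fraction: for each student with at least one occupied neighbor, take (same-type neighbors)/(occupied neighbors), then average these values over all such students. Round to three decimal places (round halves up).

Row 1: (1,2)B 1/2 · (1,3)B 2/3 · (1,4)B 2/2 · (1,5)B 1/1
Row 2: (2,2)A 1/2 · (2,3)A 1/2
Row 3: (3,1)A — no occupied neighbors · (3,5)B — no occupied neighbors
Sum over 6 students: 1/2 + 2/3 + 2/2 + 1/1 + 1/2 + 1/2 = 25/6; mean = 25/6 ÷ 6 = 25/36 = 0.694444… → 0.694.

0.694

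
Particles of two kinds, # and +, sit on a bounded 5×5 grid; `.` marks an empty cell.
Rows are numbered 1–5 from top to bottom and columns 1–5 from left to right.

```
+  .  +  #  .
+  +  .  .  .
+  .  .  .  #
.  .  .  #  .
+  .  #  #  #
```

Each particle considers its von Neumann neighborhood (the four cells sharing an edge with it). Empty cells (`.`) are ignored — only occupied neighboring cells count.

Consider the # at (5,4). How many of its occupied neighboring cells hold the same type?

3

Occupied neighbors of (5,4): (4,4)=#, (5,3)=#, (5,5)=#.
Same type (#): 3 of 3.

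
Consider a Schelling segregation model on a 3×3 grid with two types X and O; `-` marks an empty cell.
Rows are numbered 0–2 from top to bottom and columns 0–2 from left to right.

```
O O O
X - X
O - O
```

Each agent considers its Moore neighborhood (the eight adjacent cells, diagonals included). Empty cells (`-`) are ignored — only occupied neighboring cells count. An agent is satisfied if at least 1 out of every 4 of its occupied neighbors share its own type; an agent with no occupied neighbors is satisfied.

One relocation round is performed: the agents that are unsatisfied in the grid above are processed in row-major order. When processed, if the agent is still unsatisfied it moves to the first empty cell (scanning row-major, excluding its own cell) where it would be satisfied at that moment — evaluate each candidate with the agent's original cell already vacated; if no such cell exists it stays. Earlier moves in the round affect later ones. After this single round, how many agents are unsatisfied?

0

Initially unsatisfied (in order): (1,0), (1,2), (2,0), (2,2).
  (1,0) → (2,1).
  (1,2): now satisfied by earlier moves; stays.
  (2,0) → (1,0).
  (2,2) → (1,1).
Resulting grid:
O O O
O O X
- X -
All satisfied now.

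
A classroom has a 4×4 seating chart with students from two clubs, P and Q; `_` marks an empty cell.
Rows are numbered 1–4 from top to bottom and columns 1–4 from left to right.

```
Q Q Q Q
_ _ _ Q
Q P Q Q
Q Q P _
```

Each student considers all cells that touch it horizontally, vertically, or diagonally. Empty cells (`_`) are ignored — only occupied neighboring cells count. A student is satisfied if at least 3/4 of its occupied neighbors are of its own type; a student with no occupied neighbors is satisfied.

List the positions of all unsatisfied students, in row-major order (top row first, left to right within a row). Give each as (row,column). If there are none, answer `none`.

(1,1)Q 1/1 satisfied
(1,2)Q 2/2 satisfied
(1,3)Q 3/3 satisfied
(1,4)Q 2/2 satisfied
(2,4)Q 4/4 satisfied
(3,1)Q 2/3 not
(3,2)P 1/5 not
(3,3)Q 3/5 not
(3,4)Q 2/3 not
(4,1)Q 2/3 not
(4,2)Q 3/5 not
(4,3)P 1/4 not

(3,1), (3,2), (3,3), (3,4), (4,1), (4,2), (4,3)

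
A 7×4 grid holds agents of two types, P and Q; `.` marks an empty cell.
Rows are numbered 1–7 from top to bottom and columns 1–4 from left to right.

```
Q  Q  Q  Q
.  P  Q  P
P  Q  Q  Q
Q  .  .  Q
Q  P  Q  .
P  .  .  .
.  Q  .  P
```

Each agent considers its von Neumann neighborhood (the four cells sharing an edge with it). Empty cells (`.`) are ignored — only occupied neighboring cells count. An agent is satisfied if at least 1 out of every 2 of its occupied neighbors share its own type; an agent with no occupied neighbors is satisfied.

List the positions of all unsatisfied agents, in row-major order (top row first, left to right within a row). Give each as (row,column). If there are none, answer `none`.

(2,2), (2,4), (3,1), (3,2), (5,1), (5,2), (5,3), (6,1)

Row 1: (1,1)Q 1/1 ok · (1,2)Q 2/3 ok · (1,3)Q 3/3 ok · (1,4)Q 1/2 ok
Row 2: (2,2)P 0/3 unhappy · (2,3)Q 2/4 ok · (2,4)P 0/3 unhappy
Row 3: (3,1)P 0/2 unhappy · (3,2)Q 1/3 unhappy · (3,3)Q 3/3 ok · (3,4)Q 2/3 ok
Row 4: (4,1)Q 1/2 ok · (4,4)Q 1/1 ok
Row 5: (5,1)Q 1/3 unhappy · (5,2)P 0/2 unhappy · (5,3)Q 0/1 unhappy
Row 6: (6,1)P 0/1 unhappy
Row 7: (7,2)Q 0/0 ok · (7,4)P 0/0 ok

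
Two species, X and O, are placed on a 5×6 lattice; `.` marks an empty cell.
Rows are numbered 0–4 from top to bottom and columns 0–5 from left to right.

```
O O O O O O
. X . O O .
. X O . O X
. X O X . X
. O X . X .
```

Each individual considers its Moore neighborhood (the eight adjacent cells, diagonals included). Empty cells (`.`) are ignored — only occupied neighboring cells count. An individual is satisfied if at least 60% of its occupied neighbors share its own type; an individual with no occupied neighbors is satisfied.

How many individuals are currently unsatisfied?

(0,0)O 1/2 unhappy
(0,1)O 2/3 ok
(0,2)O 3/4 ok
(0,3)O 4/4 ok
(0,4)O 4/4 ok
(0,5)O 2/2 ok
(1,1)X 1/5 unhappy
(1,3)O 6/6 ok
(1,4)O 5/6 ok
(2,1)X 2/4 unhappy
(2,2)O 2/6 unhappy
(2,4)O 2/5 unhappy
(2,5)X 1/3 unhappy
(3,1)X 2/5 unhappy
(3,2)O 2/6 unhappy
(3,3)X 2/5 unhappy
(3,5)X 2/3 ok
(4,1)O 1/3 unhappy
(4,2)X 2/4 unhappy
(4,4)X 2/2 ok
Unsatisfied: (0,0), (1,1), (2,1), (2,2), (2,4), (2,5), (3,1), (3,2), (3,3), (4,1), (4,2) — 11 in total.

11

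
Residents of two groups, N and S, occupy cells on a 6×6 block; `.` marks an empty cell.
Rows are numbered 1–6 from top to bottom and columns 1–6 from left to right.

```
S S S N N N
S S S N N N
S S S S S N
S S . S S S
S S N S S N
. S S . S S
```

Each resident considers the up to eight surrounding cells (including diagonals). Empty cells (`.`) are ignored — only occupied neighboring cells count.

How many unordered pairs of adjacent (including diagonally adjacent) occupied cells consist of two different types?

Scan each occupied cell's neighbors to the right and below (and the two forward diagonals) so each pair is counted once.
Row 1: S(1,1)–S(1,2)= S(1,1)–S(2,1)= S(1,1)–S(2,2)= S(1,2)–S(1,3)= S(1,2)–S(2,2)= S(1,2)–S(2,3)= S(1,2)–S(2,1)= S(1,3)–N(1,4)≠ S(1,3)–S(2,3)= S(1,3)–N(2,4)≠ S(1,3)–S(2,2)= N(1,4)–N(1,5)= N(1,4)–N(2,4)= N(1,4)–N(2,5)= N(1,4)–S(2,3)≠ N(1,5)–N(1,6)= N(1,5)–N(2,5)= N(1,5)–N(2,6)= N(1,5)–N(2,4)= N(1,6)–N(2,6)= N(1,6)–N(2,5)=  → 3/21 unlike.
Row 2: S(2,1)–S(2,2)= S(2,1)–S(3,1)= S(2,1)–S(3,2)= S(2,2)–S(2,3)= S(2,2)–S(3,2)= S(2,2)–S(3,3)= S(2,2)–S(3,1)= S(2,3)–N(2,4)≠ S(2,3)–S(3,3)= S(2,3)–S(3,4)= S(2,3)–S(3,2)= N(2,4)–N(2,5)= N(2,4)–S(3,4)≠ N(2,4)–S(3,5)≠ N(2,4)–S(3,3)≠ N(2,5)–N(2,6)= N(2,5)–S(3,5)≠ N(2,5)–N(3,6)= N(2,5)–S(3,4)≠ N(2,6)–N(3,6)= N(2,6)–S(3,5)≠  → 7/21 unlike.
Row 3: S(3,1)–S(3,2)= S(3,1)–S(4,1)= S(3,1)–S(4,2)= S(3,2)–S(3,3)= S(3,2)–S(4,2)= S(3,2)–S(4,1)= S(3,3)–S(3,4)= S(3,3)–S(4,4)= S(3,3)–S(4,2)= S(3,4)–S(3,5)= S(3,4)–S(4,4)= S(3,4)–S(4,5)= S(3,5)–N(3,6)≠ S(3,5)–S(4,5)= S(3,5)–S(4,6)= S(3,5)–S(4,4)= N(3,6)–S(4,6)≠ N(3,6)–S(4,5)≠  → 3/18 unlike.
Row 4: S(4,1)–S(4,2)= S(4,1)–S(5,1)= S(4,1)–S(5,2)= S(4,2)–S(5,2)= S(4,2)–N(5,3)≠ S(4,2)–S(5,1)= S(4,4)–S(4,5)= S(4,4)–S(5,4)= S(4,4)–S(5,5)= S(4,4)–N(5,3)≠ S(4,5)–S(4,6)= S(4,5)–S(5,5)= S(4,5)–N(5,6)≠ S(4,5)–S(5,4)= S(4,6)–N(5,6)≠ S(4,6)–S(5,5)=  → 4/16 unlike.
Row 5: S(5,1)–S(5,2)= S(5,1)–S(6,2)= S(5,2)–N(5,3)≠ S(5,2)–S(6,2)= S(5,2)–S(6,3)= N(5,3)–S(5,4)≠ N(5,3)–S(6,3)≠ N(5,3)–S(6,2)≠ S(5,4)–S(5,5)= S(5,4)–S(6,5)= S(5,4)–S(6,3)= S(5,5)–N(5,6)≠ S(5,5)–S(6,5)= S(5,5)–S(6,6)= N(5,6)–S(6,6)≠ N(5,6)–S(6,5)≠  → 7/16 unlike.
Row 6: S(6,2)–S(6,3)= S(6,5)–S(6,6)=  → 0/2 unlike.
Total adjacent occupied pairs: 94; unlike-type pairs: 24.

24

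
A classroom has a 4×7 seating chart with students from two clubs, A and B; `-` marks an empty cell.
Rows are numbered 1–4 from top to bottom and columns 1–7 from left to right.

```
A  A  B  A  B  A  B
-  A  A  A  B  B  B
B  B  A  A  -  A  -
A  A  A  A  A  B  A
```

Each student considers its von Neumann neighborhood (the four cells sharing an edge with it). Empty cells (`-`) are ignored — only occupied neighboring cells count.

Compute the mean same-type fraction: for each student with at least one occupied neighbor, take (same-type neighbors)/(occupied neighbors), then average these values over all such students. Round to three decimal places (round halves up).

0.533

(1,1)A 1/1
(1,2)A 2/3
(1,3)B 0/3
(1,4)A 1/3
(1,5)B 1/3
(1,6)A 0/3
(1,7)B 1/2
(2,2)A 2/3
(2,3)A 3/4
(2,4)A 3/4
(2,5)B 2/3
(2,6)B 2/4
(2,7)B 2/2
(3,1)B 1/2
(3,2)B 1/4
(3,3)A 3/4
(3,4)A 3/3
(3,6)A 0/2
(4,1)A 1/2
(4,2)A 2/3
(4,3)A 3/3
(4,4)A 3/3
(4,5)A 1/2
(4,6)B 0/3
(4,7)A 0/1
Sum over 25 students: 1/1 + 2/3 + 0/3 + 1/3 + 1/3 + 0/3 + 1/2 + 2/3 + 3/4 + 3/4 + 2/3 + 2/4 + 2/2 + 1/2 + 1/4 + 3/4 + 3/3 + 0/2 + 1/2 + 2/3 + 3/3 + 3/3 + 1/2 + 0/3 + 0/1 = 40/3; mean = 40/3 ÷ 25 = 8/15 = 0.533333… → 0.533.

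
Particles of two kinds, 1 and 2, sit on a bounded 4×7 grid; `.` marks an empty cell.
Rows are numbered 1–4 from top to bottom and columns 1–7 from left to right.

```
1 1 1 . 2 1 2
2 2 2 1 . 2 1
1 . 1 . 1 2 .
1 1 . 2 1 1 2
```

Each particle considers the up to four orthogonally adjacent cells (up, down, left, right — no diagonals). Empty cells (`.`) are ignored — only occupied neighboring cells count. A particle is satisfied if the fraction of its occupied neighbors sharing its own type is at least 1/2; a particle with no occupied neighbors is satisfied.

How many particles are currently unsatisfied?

(1,1)1 1/2 satisfied
(1,2)1 2/3 satisfied
(1,3)1 1/2 satisfied
(1,5)2 0/1 not
(1,6)1 0/3 not
(1,7)2 0/2 not
(2,1)2 1/3 not
(2,2)2 2/3 satisfied
(2,3)2 1/4 not
(2,4)1 0/1 not
(2,6)2 1/3 not
(2,7)1 0/2 not
(3,1)1 1/2 satisfied
(3,3)1 0/1 not
(3,5)1 1/2 satisfied
(3,6)2 1/3 not
(4,1)1 2/2 satisfied
(4,2)1 1/1 satisfied
(4,4)2 0/1 not
(4,5)1 2/3 satisfied
(4,6)1 1/3 not
(4,7)2 0/1 not
Unsatisfied: (1,5), (1,6), (1,7), (2,1), (2,3), (2,4), (2,6), (2,7), (3,3), (3,6), (4,4), (4,6), (4,7) — 13 in total.

13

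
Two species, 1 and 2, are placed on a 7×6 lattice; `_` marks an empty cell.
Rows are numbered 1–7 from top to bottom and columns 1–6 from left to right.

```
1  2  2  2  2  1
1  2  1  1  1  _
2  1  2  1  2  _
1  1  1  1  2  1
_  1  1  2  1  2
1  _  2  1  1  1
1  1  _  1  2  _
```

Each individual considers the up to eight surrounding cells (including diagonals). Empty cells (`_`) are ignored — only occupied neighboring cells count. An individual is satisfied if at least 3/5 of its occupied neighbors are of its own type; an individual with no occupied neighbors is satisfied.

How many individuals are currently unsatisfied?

(1,1)1 1/3 unhappy
(1,2)2 2/5 unhappy
(1,3)2 3/5 ok
(1,4)2 2/5 unhappy
(1,5)2 1/4 unhappy
(1,6)1 1/2 unhappy
(2,1)1 2/5 unhappy
(2,2)2 4/8 unhappy
(2,3)1 3/8 unhappy
(2,4)1 3/8 unhappy
(2,5)1 3/6 unhappy
(3,1)2 1/5 unhappy
(3,2)1 5/8 ok
(3,3)2 1/8 unhappy
(3,4)1 5/8 ok
(3,5)2 1/6 unhappy
(4,1)1 3/4 ok
(4,2)1 5/7 ok
(4,3)1 6/8 ok
(4,4)1 4/8 unhappy
(4,5)2 3/7 unhappy
(4,6)1 1/4 unhappy
(5,2)1 5/6 ok
(5,3)1 5/7 ok
(5,4)2 2/8 unhappy
(5,5)1 5/8 ok
(5,6)2 1/5 unhappy
(6,1)1 3/3 ok
(6,3)2 1/6 unhappy
(6,4)1 4/7 unhappy
(6,5)1 4/7 unhappy
(6,6)1 2/4 unhappy
(7,1)1 2/2 ok
(7,2)1 2/3 ok
(7,4)1 2/4 unhappy
(7,5)2 0/4 unhappy
Unsatisfied: (1,1), (1,2), (1,4), (1,5), (1,6), (2,1), (2,2), (2,3), (2,4), (2,5), (3,1), (3,3), (3,5), (4,4), (4,5), (4,6), (5,4), (5,6), (6,3), (6,4), (6,5), (6,6), (7,4), (7,5) — 24 in total.

24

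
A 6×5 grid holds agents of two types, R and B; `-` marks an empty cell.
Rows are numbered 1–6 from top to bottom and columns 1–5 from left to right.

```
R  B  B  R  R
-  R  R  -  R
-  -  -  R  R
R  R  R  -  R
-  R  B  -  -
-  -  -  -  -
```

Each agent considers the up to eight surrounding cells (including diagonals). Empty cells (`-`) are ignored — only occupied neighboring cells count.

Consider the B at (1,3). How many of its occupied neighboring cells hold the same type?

Occupied neighbors of (1,3): (1,2)=B, (1,4)=R, (2,2)=R, (2,3)=R.
Same type (B): 1 of 4.

1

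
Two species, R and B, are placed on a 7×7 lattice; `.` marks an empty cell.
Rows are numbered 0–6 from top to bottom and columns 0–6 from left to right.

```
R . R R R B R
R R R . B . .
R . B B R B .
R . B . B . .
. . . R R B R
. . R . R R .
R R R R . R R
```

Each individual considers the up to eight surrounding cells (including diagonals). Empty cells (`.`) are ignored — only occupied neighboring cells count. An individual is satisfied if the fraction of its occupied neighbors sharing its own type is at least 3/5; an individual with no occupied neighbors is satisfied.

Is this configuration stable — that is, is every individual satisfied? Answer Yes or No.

No

(0,0)R 2/2 satisfied
(0,2)R 3/3 satisfied
(0,3)R 3/4 satisfied
(0,4)R 1/3 not
(0,5)B 1/3 not
(0,6)R 0/1 not
(1,0)R 3/3 satisfied
(1,1)R 5/6 satisfied
(1,2)R 3/5 satisfied
(1,4)B 3/6 not
(2,0)R 3/3 satisfied
(2,2)B 2/4 not
(2,3)B 4/6 satisfied
(2,4)R 0/4 not
(2,5)B 2/3 satisfied
(3,0)R 1/1 satisfied
(3,2)B 2/3 satisfied
(3,4)B 3/6 not
(4,3)R 3/5 satisfied
(4,4)R 3/5 satisfied
(4,5)B 1/5 not
(4,6)R 1/2 not
(5,2)R 4/4 satisfied
(5,4)R 5/6 satisfied
(5,5)R 5/6 satisfied
(6,0)R 1/1 satisfied
(6,1)R 3/3 satisfied
(6,2)R 3/3 satisfied
(6,3)R 3/3 satisfied
(6,5)R 3/3 satisfied
(6,6)R 2/2 satisfied
For instance (0,4) has only 1/3 same-type neighbors, below 3/5.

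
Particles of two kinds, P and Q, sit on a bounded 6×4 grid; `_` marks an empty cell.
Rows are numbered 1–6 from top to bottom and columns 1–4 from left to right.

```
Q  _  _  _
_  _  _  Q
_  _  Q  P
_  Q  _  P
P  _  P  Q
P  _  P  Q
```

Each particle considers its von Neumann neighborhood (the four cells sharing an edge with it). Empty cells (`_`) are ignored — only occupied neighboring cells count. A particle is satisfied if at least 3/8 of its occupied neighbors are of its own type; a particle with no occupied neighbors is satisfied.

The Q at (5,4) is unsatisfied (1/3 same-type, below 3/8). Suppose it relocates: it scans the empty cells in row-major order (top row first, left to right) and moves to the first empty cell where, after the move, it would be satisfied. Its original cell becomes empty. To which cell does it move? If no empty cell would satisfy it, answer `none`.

Vacating (5,4). Empty cells in order:
  (1,2): 1/1 same-type → satisfied — stop here.

(1,2)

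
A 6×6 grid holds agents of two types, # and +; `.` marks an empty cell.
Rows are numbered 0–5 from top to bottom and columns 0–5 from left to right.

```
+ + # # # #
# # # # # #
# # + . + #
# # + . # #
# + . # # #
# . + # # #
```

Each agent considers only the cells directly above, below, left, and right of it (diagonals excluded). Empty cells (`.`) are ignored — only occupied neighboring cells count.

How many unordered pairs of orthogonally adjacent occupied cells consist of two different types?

12

Scan each occupied cell's neighbors to the right and below so each pair is counted once.
Row 0: +(0,0)–+(0,1)= +(0,0)–#(1,0)≠ +(0,1)–#(0,2)≠ +(0,1)–#(1,1)≠ #(0,2)–#(0,3)= #(0,2)–#(1,2)= #(0,3)–#(0,4)= #(0,3)–#(1,3)= #(0,4)–#(0,5)= #(0,4)–#(1,4)= #(0,5)–#(1,5)=  → 3/11 unlike.
Row 1: #(1,0)–#(1,1)= #(1,0)–#(2,0)= #(1,1)–#(1,2)= #(1,1)–#(2,1)= #(1,2)–#(1,3)= #(1,2)–+(2,2)≠ #(1,3)–#(1,4)= #(1,4)–#(1,5)= #(1,4)–+(2,4)≠ #(1,5)–#(2,5)=  → 2/10 unlike.
Row 2: #(2,0)–#(2,1)= #(2,0)–#(3,0)= #(2,1)–+(2,2)≠ #(2,1)–#(3,1)= +(2,2)–+(3,2)= +(2,4)–#(2,5)≠ +(2,4)–#(3,4)≠ #(2,5)–#(3,5)=  → 3/8 unlike.
Row 3: #(3,0)–#(3,1)= #(3,0)–#(4,0)= #(3,1)–+(3,2)≠ #(3,1)–+(4,1)≠ #(3,4)–#(3,5)= #(3,4)–#(4,4)= #(3,5)–#(4,5)=  → 2/7 unlike.
Row 4: #(4,0)–+(4,1)≠ #(4,0)–#(5,0)= #(4,3)–#(4,4)= #(4,3)–#(5,3)= #(4,4)–#(4,5)= #(4,4)–#(5,4)= #(4,5)–#(5,5)=  → 1/7 unlike.
Row 5: +(5,2)–#(5,3)≠ #(5,3)–#(5,4)= #(5,4)–#(5,5)=  → 1/3 unlike.
Total adjacent occupied pairs: 46; unlike-type pairs: 12.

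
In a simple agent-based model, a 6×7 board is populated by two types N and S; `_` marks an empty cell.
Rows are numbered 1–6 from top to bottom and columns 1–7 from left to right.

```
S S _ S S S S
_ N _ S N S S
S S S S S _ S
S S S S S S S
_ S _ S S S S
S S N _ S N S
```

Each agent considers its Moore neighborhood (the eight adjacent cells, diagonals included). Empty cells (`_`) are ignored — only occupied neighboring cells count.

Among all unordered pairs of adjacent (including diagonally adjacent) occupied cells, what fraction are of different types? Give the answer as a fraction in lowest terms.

Scan each occupied cell's neighbors to the right and below (and the two forward diagonals) so each pair is counted once.
From row 1: 5 unlike of 16 pairs (running 5/16).
From row 2: 7 unlike of 14 pairs (running 12/30).
From row 3: 0 unlike of 20 pairs (running 12/50).
From row 4: 0 unlike of 20 pairs (running 12/70).
From row 5: 5 unlike of 15 pairs (running 17/85).
From row 6: 3 unlike of 4 pairs (running 20/89).
Total adjacent occupied pairs: 89; unlike-type pairs: 20.
20/89 is already in lowest terms.

20/89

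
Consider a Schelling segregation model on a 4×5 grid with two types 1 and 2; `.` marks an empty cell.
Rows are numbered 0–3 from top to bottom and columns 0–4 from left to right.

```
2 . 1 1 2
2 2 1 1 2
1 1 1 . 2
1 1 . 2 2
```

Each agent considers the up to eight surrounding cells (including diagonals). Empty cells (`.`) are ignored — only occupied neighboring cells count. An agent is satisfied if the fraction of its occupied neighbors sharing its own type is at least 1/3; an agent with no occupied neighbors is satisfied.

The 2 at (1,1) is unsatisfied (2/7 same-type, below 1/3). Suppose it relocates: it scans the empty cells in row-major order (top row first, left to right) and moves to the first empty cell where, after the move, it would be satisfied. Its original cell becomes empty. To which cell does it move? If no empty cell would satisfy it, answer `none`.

(0,1)

Vacating (1,1). Empty cells in order:
  (0,1): 2/4 same-type → satisfied — stop here.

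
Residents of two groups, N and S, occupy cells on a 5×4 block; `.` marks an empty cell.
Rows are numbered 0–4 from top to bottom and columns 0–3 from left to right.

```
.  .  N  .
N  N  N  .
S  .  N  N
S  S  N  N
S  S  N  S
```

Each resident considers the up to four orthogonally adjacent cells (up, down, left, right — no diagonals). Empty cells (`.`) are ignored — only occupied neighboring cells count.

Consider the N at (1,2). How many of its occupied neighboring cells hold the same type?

Occupied neighbors of (1,2): (0,2)=N, (2,2)=N, (1,1)=N.
Same type (N): 3 of 3.

3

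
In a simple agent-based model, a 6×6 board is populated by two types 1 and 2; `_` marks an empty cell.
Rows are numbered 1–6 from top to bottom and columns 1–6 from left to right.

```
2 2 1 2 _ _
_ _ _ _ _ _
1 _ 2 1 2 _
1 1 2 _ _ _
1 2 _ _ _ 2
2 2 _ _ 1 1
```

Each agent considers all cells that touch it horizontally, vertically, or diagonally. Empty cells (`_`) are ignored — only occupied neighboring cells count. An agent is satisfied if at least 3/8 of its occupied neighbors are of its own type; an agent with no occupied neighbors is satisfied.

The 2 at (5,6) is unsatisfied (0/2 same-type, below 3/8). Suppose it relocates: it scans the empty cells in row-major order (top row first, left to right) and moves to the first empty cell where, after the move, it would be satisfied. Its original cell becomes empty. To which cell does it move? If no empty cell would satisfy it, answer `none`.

(1,5)

Vacating (5,6). Empty cells in order:
  (1,5): 1/1 same-type → satisfied — stop here.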